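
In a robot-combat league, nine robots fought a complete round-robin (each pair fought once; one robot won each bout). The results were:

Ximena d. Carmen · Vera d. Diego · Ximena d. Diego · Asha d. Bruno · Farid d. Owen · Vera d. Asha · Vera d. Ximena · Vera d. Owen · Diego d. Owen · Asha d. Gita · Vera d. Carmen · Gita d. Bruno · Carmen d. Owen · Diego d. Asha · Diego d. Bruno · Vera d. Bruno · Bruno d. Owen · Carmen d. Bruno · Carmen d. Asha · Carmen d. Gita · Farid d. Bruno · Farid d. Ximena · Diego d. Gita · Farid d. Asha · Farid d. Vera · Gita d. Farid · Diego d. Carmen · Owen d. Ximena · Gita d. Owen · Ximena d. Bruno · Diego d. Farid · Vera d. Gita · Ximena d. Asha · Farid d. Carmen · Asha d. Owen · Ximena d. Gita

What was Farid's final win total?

6

Farid's results: beat Bruno, Carmen, Vera, Owen, Ximena, Asha; lost to Diego, Gita.
That is 6 wins.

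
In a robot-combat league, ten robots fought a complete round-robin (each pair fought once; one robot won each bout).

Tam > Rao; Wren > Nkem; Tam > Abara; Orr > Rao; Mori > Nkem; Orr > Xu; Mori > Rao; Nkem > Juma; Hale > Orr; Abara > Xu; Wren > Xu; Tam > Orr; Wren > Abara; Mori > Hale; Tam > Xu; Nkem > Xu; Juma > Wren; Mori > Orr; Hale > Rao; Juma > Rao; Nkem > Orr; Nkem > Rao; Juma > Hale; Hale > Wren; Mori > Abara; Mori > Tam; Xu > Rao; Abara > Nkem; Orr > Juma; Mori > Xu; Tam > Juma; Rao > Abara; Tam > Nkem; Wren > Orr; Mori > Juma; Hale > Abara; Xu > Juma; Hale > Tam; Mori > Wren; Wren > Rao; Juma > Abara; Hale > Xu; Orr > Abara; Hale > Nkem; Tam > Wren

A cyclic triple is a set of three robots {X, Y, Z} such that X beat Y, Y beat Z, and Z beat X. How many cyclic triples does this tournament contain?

Win totals: Xu 2, Mori 9, Abara 2, Hale 7, Tam 7, Orr 4, Nkem 4, Wren 5, Juma 4, Rao 1.
A robot with w wins dominates both others in C(w,2) triples; summing gives 1 + 36 + 1 + 21 + 21 + 6 + 6 + 10 + 6 + 0 = 108 transitive triples.
Total triples C(10,3) = 120, so cyclic triples = 120 − 108 = 12.

12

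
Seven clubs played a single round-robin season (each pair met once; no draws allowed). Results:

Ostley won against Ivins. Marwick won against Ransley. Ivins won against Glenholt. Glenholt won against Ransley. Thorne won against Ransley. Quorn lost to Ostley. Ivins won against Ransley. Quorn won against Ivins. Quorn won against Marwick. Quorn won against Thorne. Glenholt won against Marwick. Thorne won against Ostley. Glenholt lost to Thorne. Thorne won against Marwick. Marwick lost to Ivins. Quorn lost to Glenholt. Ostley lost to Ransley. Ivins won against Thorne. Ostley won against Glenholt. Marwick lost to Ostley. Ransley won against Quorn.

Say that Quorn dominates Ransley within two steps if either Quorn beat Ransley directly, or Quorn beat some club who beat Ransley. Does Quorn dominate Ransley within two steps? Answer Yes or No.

Yes

Quorn did not beat Ransley directly.
Quorn beat Marwick, Thorne, Ivins. Of those, Marwick beat Ransley.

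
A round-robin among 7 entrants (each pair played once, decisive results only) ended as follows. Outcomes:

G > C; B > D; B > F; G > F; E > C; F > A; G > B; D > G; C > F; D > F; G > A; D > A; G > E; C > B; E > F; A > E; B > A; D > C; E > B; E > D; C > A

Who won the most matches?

Win totals: A 1, B 3, C 3, D 4, E 4, F 1, G 5.
G leads with 5 wins (next highest: 4).

G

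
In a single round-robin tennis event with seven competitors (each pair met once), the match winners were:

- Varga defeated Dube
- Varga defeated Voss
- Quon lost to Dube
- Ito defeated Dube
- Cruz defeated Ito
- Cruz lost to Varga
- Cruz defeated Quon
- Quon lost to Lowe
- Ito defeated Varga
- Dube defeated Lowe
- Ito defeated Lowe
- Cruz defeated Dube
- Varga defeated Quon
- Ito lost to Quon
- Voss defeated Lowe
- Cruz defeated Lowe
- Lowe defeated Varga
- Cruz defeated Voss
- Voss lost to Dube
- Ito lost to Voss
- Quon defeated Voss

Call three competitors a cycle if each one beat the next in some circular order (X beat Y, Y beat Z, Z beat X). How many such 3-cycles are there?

10

Win totals: Dube 3, Voss 2, Lowe 2, Ito 3, Quon 2, Cruz 5, Varga 4.
A competitor with w wins dominates both others in C(w,2) triples; summing gives 3 + 1 + 1 + 3 + 1 + 10 + 6 = 25 transitive triples.
Total triples C(7,3) = 35, so cyclic triples = 35 − 25 = 10.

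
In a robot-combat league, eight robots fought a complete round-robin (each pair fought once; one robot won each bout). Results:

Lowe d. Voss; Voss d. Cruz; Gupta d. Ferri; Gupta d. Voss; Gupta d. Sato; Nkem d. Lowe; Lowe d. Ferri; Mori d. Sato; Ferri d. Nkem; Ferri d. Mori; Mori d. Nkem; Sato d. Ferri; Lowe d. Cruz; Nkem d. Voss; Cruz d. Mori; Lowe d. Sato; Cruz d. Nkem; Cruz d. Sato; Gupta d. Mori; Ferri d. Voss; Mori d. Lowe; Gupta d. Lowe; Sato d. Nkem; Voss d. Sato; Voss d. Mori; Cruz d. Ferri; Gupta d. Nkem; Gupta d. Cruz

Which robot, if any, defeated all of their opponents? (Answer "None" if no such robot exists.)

Gupta

Gupta has 7 wins out of 7 opponents — a perfect record.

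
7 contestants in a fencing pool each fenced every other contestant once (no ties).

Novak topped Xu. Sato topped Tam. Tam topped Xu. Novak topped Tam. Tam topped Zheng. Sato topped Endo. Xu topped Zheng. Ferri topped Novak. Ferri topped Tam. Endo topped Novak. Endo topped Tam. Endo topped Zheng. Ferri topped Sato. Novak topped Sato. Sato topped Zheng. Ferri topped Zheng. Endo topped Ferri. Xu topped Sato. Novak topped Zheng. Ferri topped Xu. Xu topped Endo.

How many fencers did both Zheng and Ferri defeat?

Zheng beat: no one.
Ferri beat: Sato, Xu, Novak, Tam, Zheng.
No one was beaten by both.

0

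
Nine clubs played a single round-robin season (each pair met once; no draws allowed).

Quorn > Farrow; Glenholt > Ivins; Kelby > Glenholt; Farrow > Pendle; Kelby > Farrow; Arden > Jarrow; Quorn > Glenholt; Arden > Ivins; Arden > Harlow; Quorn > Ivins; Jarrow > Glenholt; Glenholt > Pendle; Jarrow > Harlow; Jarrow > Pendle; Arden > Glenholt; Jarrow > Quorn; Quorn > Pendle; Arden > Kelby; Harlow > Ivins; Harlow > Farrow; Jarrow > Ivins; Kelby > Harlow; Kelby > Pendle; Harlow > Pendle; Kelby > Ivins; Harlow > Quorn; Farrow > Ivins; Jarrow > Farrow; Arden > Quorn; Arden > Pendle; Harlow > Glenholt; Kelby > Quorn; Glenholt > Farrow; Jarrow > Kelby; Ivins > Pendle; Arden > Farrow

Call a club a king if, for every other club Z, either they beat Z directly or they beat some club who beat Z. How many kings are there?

1

Farrow cannot reach Glenholt, Arden, Kelby, Jarrow, Quorn, Harlow in two steps.
Pendle cannot reach Farrow, Glenholt, Arden, Kelby, Jarrow, Quorn, Ivins, Harlow in two steps.
Glenholt cannot reach Arden, Kelby, Jarrow, Quorn, Harlow in two steps.
Arden reaches everyone (king).
Kelby cannot reach Arden, Jarrow in two steps.
Jarrow cannot reach Arden in two steps.
Quorn cannot reach Arden, Kelby, Jarrow, Harlow in two steps.
Ivins cannot reach Farrow, Glenholt, Arden, Kelby, Jarrow, Quorn, Harlow in two steps.
Harlow cannot reach Arden, Kelby, Jarrow in two steps.
Kings: Arden — 1.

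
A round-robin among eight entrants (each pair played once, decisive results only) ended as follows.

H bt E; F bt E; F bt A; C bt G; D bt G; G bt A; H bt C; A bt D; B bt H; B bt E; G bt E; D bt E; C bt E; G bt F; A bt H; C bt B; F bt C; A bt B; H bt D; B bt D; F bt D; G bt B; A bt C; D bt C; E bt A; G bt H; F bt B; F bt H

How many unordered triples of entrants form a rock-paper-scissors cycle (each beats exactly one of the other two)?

13

Win totals: A 4, B 3, C 3, D 3, E 1, F 6, G 5, H 3.
An entrant with w wins dominates both others in C(w,2) triples; summing gives 6 + 3 + 3 + 3 + 0 + 15 + 10 + 3 = 43 transitive triples.
Total triples C(8,3) = 56, so cyclic triples = 56 − 43 = 13.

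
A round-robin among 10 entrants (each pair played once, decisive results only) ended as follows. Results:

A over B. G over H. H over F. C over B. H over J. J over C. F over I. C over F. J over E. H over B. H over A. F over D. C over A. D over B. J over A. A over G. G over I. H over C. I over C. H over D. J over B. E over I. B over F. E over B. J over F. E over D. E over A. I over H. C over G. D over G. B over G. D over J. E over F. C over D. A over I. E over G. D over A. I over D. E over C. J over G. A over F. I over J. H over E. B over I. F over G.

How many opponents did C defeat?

5

C's results: beat A, B, D, F, G; lost to E, H, I, J.
That is 5 wins.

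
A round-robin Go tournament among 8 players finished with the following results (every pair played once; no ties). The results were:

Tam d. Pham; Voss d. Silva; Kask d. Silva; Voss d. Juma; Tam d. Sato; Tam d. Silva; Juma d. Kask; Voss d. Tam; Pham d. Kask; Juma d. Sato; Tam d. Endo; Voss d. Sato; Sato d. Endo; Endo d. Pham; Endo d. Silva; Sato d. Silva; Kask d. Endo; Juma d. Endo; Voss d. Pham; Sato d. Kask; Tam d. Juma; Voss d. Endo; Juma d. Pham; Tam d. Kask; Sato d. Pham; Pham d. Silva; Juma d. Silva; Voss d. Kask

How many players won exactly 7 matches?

1

Win totals: Tam 6, Kask 2, Pham 2, Sato 4, Voss 7, Juma 5, Silva 0, Endo 2.
Exactly 7: Voss — 1 player.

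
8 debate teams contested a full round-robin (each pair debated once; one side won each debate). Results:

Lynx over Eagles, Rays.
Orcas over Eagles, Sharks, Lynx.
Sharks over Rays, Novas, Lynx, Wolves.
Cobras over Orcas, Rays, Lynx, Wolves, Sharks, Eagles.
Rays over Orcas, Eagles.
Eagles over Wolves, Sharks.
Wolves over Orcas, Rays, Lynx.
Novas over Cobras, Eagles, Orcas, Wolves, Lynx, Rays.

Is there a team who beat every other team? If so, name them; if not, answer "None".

None

Highest win total is Novas with 6 (out of 7 possible).
Novas lost to Sharks, so no team went undefeated.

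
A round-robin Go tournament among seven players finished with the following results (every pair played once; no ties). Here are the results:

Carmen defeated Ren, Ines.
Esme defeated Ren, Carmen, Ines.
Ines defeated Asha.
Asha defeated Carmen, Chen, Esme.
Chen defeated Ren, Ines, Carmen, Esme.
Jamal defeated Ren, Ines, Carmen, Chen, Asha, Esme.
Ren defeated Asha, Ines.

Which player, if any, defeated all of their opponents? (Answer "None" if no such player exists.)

Jamal

Jamal has 6 wins out of 6 opponents — a perfect record.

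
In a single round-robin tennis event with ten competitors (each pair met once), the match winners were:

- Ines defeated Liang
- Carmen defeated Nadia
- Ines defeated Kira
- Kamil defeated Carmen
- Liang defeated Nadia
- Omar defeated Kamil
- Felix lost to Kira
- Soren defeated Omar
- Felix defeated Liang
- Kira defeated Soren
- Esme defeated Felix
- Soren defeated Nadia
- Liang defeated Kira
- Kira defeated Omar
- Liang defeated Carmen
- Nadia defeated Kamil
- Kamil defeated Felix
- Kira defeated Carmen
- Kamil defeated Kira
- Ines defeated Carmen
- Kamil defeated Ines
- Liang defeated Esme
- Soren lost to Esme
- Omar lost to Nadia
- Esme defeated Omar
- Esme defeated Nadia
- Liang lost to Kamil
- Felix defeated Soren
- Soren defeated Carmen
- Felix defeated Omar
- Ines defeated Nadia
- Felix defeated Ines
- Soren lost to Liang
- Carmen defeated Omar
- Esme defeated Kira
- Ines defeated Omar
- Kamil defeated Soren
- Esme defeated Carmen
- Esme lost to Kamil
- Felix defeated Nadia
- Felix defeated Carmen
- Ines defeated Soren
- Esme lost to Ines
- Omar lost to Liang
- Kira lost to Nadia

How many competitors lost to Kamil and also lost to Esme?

4

Kamil beat: Kira, Soren, Carmen, Esme, Ines, Felix, Liang.
Esme beat: Kira, Soren, Carmen, Nadia, Felix, Omar.
Both beat: Kira, Soren, Carmen, Felix — 4.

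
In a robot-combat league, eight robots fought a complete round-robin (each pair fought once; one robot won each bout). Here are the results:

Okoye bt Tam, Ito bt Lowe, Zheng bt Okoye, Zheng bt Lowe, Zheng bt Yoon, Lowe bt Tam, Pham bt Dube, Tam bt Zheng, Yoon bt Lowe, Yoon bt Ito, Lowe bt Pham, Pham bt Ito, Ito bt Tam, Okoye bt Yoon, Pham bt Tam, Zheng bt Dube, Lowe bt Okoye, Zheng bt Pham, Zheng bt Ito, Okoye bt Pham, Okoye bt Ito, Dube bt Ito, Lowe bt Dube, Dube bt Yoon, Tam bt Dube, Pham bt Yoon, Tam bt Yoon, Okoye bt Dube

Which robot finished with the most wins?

Win totals: Yoon 2, Dube 2, Zheng 6, Tam 3, Okoye 5, Pham 4, Ito 2, Lowe 4.
Zheng leads with 6 wins (next highest: 5).

Zheng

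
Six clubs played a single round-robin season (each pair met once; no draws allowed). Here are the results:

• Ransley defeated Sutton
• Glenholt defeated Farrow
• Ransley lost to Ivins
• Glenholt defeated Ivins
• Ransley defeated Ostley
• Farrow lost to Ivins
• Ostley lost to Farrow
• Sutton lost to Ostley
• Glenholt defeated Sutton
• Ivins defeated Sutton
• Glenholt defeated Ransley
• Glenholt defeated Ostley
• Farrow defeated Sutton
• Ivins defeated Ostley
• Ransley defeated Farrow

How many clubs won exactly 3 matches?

1

Win totals: Ivins 4, Farrow 2, Sutton 0, Glenholt 5, Ransley 3, Ostley 1.
Exactly 3: Ransley — 1 club.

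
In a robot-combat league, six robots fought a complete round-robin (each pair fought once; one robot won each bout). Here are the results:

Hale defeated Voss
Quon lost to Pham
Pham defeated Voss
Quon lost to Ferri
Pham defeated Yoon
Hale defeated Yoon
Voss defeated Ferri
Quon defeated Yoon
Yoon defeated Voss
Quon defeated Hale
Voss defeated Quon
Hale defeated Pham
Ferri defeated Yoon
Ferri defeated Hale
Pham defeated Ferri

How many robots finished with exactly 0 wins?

0

Win totals: Yoon 1, Pham 4, Voss 2, Quon 2, Hale 3, Ferri 3.
No robot has exactly 0 wins.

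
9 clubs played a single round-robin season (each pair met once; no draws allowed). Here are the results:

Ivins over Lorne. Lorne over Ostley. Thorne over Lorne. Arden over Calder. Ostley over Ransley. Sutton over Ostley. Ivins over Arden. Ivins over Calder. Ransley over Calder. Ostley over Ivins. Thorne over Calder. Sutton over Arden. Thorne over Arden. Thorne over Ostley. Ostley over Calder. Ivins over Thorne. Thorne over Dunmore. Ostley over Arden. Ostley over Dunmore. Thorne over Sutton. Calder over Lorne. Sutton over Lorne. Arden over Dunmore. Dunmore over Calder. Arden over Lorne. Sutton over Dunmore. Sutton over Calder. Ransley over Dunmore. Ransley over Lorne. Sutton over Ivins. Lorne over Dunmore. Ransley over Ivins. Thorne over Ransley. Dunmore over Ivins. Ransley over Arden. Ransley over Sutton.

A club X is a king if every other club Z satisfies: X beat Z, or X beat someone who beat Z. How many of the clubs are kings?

Thorne reaches everyone (king).
Lorne cannot reach Thorne, Sutton in two steps.
Sutton reaches everyone (king).
Calder cannot reach Thorne, Sutton, Ivins, Ransley, Arden in two steps.
Ivins reaches everyone (king).
Ostley reaches everyone (king).
Ransley reaches everyone (king).
Dunmore cannot reach Sutton, Ostley, Ransley in two steps.
Arden cannot reach Thorne, Sutton, Ransley in two steps.
Kings: Thorne, Sutton, Ivins, Ostley, Ransley — 5.

5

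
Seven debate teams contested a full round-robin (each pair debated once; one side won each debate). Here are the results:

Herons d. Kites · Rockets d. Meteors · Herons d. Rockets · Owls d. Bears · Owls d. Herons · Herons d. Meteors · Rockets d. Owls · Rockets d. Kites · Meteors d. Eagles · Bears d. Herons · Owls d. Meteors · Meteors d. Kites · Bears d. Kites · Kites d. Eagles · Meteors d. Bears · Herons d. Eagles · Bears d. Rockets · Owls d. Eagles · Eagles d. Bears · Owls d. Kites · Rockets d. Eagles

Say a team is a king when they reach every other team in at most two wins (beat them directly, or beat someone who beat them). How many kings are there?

4

Rockets reaches everyone (king).
Owls reaches everyone (king).
Herons reaches everyone (king).
Meteors cannot reach Owls in two steps.
Eagles cannot reach Owls, Meteors in two steps.
Kites cannot reach Rockets, Owls, Herons, Meteors in two steps.
Bears reaches everyone (king).
Kings: Rockets, Owls, Herons, Bears — 4.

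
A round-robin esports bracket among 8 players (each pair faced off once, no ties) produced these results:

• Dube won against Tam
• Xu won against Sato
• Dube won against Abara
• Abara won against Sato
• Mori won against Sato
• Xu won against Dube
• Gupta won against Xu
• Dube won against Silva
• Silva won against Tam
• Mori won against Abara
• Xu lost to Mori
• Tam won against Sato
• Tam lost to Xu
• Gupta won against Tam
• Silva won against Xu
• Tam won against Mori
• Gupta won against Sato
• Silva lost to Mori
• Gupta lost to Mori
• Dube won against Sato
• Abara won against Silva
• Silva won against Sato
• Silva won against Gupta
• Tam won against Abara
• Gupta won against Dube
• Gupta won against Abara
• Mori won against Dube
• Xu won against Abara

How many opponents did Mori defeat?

Mori's results: beat Sato, Dube, Silva, Abara, Xu, Gupta; lost to Tam.
That is 6 wins.

6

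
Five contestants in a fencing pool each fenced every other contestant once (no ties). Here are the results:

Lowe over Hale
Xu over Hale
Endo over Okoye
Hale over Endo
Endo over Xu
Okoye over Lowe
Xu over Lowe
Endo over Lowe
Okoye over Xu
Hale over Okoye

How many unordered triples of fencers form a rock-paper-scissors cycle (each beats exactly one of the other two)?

Of the C(5,3) = 10 triples, the cyclic ones are: {Endo, Lowe, Hale}; {Endo, Hale, Xu}; {Lowe, Hale, Okoye}; {Hale, Xu, Okoye}.
That is 4.

4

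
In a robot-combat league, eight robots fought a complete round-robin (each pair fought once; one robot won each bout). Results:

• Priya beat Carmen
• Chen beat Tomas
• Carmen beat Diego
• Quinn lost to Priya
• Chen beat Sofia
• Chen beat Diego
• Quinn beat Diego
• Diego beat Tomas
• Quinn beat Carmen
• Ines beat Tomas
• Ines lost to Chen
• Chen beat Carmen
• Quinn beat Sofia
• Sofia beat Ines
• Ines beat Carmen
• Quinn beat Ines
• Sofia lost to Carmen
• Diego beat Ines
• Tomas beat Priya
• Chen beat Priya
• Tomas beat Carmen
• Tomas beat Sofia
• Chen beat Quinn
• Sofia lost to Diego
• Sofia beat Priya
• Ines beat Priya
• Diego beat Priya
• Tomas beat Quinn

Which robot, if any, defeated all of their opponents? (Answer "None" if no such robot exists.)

Chen

Chen has 7 wins out of 7 opponents — a perfect record.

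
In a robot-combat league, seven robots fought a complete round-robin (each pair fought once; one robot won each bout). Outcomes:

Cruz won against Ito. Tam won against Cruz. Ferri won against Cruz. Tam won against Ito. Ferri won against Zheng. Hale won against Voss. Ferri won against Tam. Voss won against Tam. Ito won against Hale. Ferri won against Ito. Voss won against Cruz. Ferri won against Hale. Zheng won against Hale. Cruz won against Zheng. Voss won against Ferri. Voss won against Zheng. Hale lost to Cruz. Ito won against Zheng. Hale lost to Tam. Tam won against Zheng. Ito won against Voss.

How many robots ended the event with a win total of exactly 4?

2

Win totals: Hale 1, Zheng 1, Tam 4, Voss 4, Ferri 5, Cruz 3, Ito 3.
Exactly 4: Tam, Voss — 2 robots.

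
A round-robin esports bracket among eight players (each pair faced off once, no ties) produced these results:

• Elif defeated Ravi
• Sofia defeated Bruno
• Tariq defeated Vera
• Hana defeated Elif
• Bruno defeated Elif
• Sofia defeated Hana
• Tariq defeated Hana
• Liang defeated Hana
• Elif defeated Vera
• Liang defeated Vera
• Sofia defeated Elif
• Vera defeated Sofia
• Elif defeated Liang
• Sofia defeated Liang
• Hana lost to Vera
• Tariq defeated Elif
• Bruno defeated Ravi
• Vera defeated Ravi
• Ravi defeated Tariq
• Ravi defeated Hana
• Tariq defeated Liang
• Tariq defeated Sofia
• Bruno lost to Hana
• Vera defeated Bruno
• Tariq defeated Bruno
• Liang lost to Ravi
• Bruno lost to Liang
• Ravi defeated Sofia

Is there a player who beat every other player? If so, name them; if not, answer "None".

None

Highest win total is Tariq with 6 (out of 7 possible).
Tariq lost to Ravi, so no player went undefeated.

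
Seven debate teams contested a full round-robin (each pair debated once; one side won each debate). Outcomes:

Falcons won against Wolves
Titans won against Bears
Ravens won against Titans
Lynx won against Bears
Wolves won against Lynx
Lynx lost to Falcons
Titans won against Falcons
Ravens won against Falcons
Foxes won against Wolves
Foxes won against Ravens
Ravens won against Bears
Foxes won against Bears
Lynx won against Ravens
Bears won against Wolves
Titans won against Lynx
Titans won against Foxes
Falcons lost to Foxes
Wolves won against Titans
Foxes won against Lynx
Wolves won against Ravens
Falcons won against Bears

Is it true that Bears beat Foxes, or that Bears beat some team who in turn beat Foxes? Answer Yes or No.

Bears did not beat Foxes directly.
Bears beat Wolves, but each of them lost to Foxes. No two-step path.

No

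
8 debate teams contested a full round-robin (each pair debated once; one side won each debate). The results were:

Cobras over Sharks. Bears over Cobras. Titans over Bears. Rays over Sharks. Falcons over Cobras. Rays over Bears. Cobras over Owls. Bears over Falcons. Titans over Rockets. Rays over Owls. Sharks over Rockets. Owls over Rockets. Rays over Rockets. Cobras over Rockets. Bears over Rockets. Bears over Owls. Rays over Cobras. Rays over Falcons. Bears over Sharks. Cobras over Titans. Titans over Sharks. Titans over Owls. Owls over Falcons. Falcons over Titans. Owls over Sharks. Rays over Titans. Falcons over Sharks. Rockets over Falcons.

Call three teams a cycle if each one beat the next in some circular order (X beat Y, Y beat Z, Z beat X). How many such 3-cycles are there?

Win totals: Sharks 1, Titans 4, Rockets 1, Falcons 3, Bears 5, Cobras 4, Owls 3, Rays 7.
A team with w wins dominates both others in C(w,2) triples; summing gives 0 + 6 + 0 + 3 + 10 + 6 + 3 + 21 = 49 transitive triples.
Total triples C(8,3) = 56, so cyclic triples = 56 − 49 = 7.

7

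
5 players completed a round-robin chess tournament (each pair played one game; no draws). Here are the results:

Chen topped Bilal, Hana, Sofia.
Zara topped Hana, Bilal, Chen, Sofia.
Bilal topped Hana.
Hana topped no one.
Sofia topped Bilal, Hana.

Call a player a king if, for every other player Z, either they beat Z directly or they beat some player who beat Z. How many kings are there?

1

Bilal cannot reach Sofia, Zara, Chen in two steps.
Sofia cannot reach Zara, Chen in two steps.
Zara reaches everyone (king).
Chen cannot reach Zara in two steps.
Hana cannot reach Bilal, Sofia, Zara, Chen in two steps.
Kings: Zara — 1.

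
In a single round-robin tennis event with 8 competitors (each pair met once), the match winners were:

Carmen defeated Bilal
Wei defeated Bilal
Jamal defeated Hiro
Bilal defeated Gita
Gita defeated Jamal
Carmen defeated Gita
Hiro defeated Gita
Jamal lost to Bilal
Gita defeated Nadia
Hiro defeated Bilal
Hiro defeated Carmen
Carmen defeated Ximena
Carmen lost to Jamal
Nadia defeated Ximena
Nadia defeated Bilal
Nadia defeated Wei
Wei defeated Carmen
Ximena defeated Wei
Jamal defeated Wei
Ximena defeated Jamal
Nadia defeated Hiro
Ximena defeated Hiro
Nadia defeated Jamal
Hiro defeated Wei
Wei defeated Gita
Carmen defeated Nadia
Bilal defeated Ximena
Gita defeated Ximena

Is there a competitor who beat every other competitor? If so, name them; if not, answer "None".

Highest win total is Nadia with 5 (out of 7 possible).
Nadia lost to Carmen, Gita, so no competitor went undefeated.

None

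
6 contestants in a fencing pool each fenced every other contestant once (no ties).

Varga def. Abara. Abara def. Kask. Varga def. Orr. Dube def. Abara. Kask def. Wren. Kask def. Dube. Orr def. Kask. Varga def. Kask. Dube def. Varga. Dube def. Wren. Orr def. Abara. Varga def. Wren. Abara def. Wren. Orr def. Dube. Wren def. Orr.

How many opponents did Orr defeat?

Orr's results: beat Dube, Kask, Abara; lost to Varga, Wren.
That is 3 wins.

3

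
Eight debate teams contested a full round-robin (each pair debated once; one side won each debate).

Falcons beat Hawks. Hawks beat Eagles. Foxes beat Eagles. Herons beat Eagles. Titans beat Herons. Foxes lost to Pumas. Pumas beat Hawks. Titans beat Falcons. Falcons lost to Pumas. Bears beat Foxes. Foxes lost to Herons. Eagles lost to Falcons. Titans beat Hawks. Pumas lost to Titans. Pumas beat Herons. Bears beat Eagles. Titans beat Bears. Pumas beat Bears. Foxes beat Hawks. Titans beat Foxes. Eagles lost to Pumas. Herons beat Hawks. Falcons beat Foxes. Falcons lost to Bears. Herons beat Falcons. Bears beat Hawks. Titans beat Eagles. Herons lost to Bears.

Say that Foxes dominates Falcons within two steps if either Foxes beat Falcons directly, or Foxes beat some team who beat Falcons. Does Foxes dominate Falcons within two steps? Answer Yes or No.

No

Foxes did not beat Falcons directly.
Foxes beat Hawks, Eagles, but each of them lost to Falcons. No two-step path.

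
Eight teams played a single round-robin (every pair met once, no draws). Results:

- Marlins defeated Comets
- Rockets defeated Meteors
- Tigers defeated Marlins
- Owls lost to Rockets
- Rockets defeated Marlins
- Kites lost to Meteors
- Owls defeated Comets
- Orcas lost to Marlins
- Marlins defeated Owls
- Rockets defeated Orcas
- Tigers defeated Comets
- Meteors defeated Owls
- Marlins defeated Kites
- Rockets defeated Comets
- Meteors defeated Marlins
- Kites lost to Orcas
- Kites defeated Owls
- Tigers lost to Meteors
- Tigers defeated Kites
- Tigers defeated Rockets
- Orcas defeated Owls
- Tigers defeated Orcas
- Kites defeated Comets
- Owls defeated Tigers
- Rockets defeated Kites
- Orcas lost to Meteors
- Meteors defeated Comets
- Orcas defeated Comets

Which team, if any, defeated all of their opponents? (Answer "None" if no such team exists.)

Highest win total is Rockets with 6 (out of 7 possible).
Rockets lost to Tigers, so no team went undefeated.

None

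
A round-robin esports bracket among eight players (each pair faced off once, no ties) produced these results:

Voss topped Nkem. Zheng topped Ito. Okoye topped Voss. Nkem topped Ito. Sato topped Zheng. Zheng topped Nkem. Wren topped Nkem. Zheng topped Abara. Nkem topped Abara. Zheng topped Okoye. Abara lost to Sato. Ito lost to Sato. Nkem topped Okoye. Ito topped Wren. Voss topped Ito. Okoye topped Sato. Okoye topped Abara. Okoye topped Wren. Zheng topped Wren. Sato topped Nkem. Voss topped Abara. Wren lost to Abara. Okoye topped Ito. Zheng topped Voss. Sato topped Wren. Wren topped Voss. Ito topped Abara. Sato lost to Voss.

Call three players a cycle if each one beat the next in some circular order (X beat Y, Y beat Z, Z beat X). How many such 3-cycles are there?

Win totals: Ito 2, Abara 1, Wren 2, Okoye 5, Zheng 6, Voss 4, Nkem 3, Sato 5.
A player with w wins dominates both others in C(w,2) triples; summing gives 1 + 0 + 1 + 10 + 15 + 6 + 3 + 10 = 46 transitive triples.
Total triples C(8,3) = 56, so cyclic triples = 56 − 46 = 10.

10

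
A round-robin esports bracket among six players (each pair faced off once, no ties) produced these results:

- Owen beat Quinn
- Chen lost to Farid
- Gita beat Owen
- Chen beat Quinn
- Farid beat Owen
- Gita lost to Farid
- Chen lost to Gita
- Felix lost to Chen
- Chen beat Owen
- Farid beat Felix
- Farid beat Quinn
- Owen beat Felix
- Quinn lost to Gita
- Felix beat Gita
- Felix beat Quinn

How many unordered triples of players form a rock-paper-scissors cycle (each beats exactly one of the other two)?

2

Win totals: Owen 2, Farid 5, Felix 2, Chen 3, Quinn 0, Gita 3.
A player with w wins dominates both others in C(w,2) triples; summing gives 1 + 10 + 1 + 3 + 0 + 3 = 18 transitive triples.
Total triples C(6,3) = 20, so cyclic triples = 20 − 18 = 2.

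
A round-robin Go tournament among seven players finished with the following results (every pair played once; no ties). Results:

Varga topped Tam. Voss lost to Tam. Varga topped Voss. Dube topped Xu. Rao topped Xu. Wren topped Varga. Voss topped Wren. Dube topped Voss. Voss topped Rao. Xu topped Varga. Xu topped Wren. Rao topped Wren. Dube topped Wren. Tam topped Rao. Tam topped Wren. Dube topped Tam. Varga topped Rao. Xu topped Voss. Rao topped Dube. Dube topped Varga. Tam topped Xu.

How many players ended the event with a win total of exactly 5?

1

Win totals: Rao 3, Varga 3, Voss 2, Tam 4, Dube 5, Wren 1, Xu 3.
Exactly 5: Dube — 1 player.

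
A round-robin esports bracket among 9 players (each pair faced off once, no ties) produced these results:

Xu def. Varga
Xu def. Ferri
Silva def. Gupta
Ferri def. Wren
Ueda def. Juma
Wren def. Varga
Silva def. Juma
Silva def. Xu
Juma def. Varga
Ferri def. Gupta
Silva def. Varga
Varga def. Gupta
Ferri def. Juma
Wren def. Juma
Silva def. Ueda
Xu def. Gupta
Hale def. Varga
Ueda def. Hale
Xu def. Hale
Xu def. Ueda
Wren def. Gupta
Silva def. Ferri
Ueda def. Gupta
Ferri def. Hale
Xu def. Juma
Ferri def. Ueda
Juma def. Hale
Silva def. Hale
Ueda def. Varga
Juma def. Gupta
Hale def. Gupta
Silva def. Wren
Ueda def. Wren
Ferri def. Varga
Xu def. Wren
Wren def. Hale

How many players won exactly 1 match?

1

Win totals: Hale 2, Silva 8, Xu 7, Gupta 0, Wren 4, Ferri 6, Juma 3, Ueda 5, Varga 1.
Exactly 1: Varga — 1 player.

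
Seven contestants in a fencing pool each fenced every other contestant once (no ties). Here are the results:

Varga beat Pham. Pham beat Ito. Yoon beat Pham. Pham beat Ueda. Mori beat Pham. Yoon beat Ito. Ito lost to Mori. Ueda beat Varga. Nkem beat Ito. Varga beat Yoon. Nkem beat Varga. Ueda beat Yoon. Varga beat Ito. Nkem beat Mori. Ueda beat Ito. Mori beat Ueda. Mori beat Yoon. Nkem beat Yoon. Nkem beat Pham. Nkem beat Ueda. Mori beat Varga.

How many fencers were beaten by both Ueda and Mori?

3

Ueda beat: Yoon, Varga, Ito.
Mori beat: Yoon, Varga, Ueda, Ito, Pham.
Both beat: Yoon, Varga, Ito — 3.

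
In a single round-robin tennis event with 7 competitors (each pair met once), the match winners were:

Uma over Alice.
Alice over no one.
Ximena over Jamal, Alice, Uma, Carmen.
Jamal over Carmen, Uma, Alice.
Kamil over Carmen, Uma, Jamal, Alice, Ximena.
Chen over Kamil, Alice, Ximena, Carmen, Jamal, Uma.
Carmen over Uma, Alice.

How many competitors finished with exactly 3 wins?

Win totals: Chen 6, Ximena 4, Carmen 2, Alice 0, Uma 1, Kamil 5, Jamal 3.
Exactly 3: Jamal — 1 competitor.

1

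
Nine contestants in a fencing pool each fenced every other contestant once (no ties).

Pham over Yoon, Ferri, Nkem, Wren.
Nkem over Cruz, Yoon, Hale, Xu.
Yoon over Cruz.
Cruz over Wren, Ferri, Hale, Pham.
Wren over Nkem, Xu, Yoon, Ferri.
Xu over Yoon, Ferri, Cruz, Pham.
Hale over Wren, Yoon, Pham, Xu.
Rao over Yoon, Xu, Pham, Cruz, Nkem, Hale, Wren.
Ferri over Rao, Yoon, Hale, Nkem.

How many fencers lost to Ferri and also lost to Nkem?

2

Ferri beat: Nkem, Hale, Yoon, Rao.
Nkem beat: Cruz, Hale, Yoon, Xu.
Both beat: Hale, Yoon — 2.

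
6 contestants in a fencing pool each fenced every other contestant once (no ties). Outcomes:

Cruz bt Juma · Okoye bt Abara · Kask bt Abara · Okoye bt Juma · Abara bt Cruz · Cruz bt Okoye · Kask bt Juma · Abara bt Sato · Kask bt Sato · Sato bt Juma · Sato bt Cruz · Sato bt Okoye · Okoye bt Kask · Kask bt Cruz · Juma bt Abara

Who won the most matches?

Kask

Win totals: Cruz 2, Okoye 3, Sato 3, Kask 4, Abara 2, Juma 1.
Kask leads with 4 wins (next highest: 3).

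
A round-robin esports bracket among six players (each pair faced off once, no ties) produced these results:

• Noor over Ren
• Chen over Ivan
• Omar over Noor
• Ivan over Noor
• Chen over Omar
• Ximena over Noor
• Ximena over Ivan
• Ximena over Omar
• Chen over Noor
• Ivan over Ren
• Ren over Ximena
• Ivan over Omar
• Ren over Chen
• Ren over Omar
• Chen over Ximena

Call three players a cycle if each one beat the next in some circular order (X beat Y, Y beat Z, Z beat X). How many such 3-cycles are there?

Win totals: Ren 3, Ximena 3, Omar 1, Noor 1, Chen 4, Ivan 3.
A player with w wins dominates both others in C(w,2) triples; summing gives 3 + 3 + 0 + 0 + 6 + 3 = 15 transitive triples.
Total triples C(6,3) = 20, so cyclic triples = 20 − 15 = 5.

5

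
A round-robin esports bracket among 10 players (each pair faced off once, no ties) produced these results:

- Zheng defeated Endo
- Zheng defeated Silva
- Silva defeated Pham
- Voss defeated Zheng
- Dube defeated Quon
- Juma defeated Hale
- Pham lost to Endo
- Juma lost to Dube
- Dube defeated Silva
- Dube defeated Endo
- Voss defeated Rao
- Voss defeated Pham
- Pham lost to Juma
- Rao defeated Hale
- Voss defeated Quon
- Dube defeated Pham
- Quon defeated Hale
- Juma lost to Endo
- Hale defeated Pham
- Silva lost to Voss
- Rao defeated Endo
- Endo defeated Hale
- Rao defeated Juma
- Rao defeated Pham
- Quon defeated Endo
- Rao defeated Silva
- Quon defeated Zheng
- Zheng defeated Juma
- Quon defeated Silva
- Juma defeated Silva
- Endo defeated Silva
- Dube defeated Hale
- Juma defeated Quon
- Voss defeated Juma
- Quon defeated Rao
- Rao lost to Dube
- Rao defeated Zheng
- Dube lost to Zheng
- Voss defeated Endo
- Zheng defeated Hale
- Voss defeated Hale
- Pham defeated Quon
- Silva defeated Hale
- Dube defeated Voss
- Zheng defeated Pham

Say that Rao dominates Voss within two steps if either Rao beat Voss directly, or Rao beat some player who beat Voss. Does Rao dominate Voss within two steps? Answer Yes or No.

Rao did not beat Voss directly.
Rao beat Hale, Juma, Pham, Endo, Zheng, Silva, but each of them lost to Voss. No two-step path.

No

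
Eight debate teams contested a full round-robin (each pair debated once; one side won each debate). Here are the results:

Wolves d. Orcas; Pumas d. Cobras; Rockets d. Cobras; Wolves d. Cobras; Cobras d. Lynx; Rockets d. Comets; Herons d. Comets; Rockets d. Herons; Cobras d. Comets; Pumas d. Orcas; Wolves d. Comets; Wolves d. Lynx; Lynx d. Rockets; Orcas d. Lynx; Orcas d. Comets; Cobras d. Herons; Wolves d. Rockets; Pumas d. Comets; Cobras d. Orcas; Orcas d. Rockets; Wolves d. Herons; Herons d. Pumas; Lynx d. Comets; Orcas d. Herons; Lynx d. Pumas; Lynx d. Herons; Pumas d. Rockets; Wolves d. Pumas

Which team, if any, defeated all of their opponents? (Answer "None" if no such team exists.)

Wolves has 7 wins out of 7 opponents — a perfect record.

Wolves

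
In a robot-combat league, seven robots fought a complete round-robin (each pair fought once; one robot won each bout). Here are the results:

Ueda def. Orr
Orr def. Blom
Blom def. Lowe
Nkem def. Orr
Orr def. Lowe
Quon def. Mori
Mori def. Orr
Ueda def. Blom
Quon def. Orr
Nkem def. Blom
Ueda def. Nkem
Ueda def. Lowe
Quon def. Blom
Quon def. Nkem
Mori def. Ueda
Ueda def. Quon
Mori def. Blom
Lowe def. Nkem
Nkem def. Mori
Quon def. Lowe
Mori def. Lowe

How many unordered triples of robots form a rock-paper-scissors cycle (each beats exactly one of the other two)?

Win totals: Orr 2, Lowe 1, Mori 4, Nkem 3, Blom 1, Quon 5, Ueda 5.
A robot with w wins dominates both others in C(w,2) triples; summing gives 1 + 0 + 6 + 3 + 0 + 10 + 10 = 30 transitive triples.
Total triples C(7,3) = 35, so cyclic triples = 35 − 30 = 5.

5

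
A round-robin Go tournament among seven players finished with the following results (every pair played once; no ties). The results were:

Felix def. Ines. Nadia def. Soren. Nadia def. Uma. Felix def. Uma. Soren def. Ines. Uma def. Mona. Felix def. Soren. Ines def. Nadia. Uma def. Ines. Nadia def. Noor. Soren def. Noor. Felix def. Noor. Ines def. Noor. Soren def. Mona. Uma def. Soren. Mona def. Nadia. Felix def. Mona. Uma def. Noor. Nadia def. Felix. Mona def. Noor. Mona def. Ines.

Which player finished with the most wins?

Win totals: Felix 5, Noor 0, Nadia 4, Ines 2, Soren 3, Uma 4, Mona 3.
Felix leads with 5 wins (next highest: 4).

Felix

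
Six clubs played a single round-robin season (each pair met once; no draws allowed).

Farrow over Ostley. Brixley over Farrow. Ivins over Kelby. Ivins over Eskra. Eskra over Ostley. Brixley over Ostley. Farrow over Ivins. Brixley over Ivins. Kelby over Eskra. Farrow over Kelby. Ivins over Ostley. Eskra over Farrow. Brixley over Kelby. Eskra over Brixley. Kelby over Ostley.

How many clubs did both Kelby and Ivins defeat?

Kelby beat: Ostley, Eskra.
Ivins beat: Ostley, Kelby, Eskra.
Both beat: Ostley, Eskra — 2.

2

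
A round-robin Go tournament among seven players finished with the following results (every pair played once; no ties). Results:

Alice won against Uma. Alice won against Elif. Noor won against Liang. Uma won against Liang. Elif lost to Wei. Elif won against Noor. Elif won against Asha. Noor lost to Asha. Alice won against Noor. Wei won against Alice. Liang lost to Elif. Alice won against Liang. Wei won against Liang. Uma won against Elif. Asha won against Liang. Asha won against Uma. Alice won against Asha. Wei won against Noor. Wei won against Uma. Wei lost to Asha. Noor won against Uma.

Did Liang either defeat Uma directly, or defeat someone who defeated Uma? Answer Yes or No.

Liang did not beat Uma directly.
Liang beat no one, so there is no intermediate player.

No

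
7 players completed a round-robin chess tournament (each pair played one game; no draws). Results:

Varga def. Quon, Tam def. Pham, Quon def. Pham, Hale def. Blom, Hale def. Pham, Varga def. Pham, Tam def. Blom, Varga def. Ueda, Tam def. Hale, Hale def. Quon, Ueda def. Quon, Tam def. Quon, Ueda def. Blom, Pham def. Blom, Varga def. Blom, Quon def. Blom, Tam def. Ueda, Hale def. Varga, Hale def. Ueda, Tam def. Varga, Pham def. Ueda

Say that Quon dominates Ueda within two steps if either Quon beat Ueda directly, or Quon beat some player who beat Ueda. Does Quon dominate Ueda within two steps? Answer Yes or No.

Yes

Quon did not beat Ueda directly.
Quon beat Pham, Blom. Of those, Pham beat Ueda.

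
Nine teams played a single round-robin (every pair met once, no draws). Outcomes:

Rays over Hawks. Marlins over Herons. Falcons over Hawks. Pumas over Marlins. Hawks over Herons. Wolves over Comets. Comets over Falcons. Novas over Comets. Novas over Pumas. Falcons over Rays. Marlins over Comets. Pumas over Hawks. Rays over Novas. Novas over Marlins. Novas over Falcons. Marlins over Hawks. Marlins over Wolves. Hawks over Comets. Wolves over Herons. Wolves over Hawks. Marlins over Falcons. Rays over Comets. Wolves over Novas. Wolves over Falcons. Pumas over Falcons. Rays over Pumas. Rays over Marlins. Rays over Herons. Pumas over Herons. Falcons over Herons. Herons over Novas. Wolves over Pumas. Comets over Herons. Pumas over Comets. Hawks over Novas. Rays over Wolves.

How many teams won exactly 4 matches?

Win totals: Pumas 5, Marlins 5, Hawks 3, Comets 2, Novas 4, Rays 7, Wolves 6, Falcons 3, Herons 1.
Exactly 4: Novas — 1 team.

1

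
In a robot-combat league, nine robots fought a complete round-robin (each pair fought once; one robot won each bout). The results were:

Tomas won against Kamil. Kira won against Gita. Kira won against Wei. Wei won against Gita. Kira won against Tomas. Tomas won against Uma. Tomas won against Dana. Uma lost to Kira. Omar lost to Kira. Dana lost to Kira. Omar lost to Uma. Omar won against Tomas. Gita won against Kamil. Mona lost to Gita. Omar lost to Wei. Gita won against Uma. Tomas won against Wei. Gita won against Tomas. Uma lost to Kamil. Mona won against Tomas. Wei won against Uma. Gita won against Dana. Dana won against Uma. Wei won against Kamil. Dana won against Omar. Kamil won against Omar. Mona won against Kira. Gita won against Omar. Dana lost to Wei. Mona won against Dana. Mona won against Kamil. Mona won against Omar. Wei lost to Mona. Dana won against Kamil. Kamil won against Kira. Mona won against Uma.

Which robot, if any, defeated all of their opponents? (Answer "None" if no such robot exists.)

Highest win total is Mona with 7 (out of 8 possible).
Mona lost to Gita, so no robot went undefeated.

None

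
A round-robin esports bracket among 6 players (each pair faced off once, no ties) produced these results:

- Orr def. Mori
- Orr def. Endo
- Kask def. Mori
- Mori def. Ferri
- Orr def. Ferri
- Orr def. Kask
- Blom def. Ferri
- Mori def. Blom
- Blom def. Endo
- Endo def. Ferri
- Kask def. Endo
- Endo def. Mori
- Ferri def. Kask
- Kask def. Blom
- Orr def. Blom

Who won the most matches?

Orr

Win totals: Ferri 1, Kask 3, Mori 2, Orr 5, Blom 2, Endo 2.
Orr leads with 5 wins (next highest: 3).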